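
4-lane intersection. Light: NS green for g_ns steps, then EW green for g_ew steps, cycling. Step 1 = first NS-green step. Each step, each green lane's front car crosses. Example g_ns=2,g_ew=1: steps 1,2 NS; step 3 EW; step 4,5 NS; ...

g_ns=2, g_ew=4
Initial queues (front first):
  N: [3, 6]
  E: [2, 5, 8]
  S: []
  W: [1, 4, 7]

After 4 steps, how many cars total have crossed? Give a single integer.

Answer: 6

Derivation:
Step 1 [NS]: N:car3-GO,E:wait,S:empty,W:wait | queues: N=1 E=3 S=0 W=3
Step 2 [NS]: N:car6-GO,E:wait,S:empty,W:wait | queues: N=0 E=3 S=0 W=3
Step 3 [EW]: N:wait,E:car2-GO,S:wait,W:car1-GO | queues: N=0 E=2 S=0 W=2
Step 4 [EW]: N:wait,E:car5-GO,S:wait,W:car4-GO | queues: N=0 E=1 S=0 W=1
Cars crossed by step 4: 6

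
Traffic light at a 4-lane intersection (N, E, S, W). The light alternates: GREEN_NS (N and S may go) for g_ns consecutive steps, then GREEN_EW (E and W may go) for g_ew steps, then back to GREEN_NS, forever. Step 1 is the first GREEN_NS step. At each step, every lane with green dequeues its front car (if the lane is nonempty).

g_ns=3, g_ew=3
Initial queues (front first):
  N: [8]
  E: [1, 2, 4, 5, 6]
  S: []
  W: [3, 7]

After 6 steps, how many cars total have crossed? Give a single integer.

Answer: 6

Derivation:
Step 1 [NS]: N:car8-GO,E:wait,S:empty,W:wait | queues: N=0 E=5 S=0 W=2
Step 2 [NS]: N:empty,E:wait,S:empty,W:wait | queues: N=0 E=5 S=0 W=2
Step 3 [NS]: N:empty,E:wait,S:empty,W:wait | queues: N=0 E=5 S=0 W=2
Step 4 [EW]: N:wait,E:car1-GO,S:wait,W:car3-GO | queues: N=0 E=4 S=0 W=1
Step 5 [EW]: N:wait,E:car2-GO,S:wait,W:car7-GO | queues: N=0 E=3 S=0 W=0
Step 6 [EW]: N:wait,E:car4-GO,S:wait,W:empty | queues: N=0 E=2 S=0 W=0
Cars crossed by step 6: 6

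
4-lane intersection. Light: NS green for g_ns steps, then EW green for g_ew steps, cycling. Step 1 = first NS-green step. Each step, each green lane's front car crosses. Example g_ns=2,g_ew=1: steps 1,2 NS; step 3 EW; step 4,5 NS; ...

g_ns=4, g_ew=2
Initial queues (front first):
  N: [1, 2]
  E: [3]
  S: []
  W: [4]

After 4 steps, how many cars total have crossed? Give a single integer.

Step 1 [NS]: N:car1-GO,E:wait,S:empty,W:wait | queues: N=1 E=1 S=0 W=1
Step 2 [NS]: N:car2-GO,E:wait,S:empty,W:wait | queues: N=0 E=1 S=0 W=1
Step 3 [NS]: N:empty,E:wait,S:empty,W:wait | queues: N=0 E=1 S=0 W=1
Step 4 [NS]: N:empty,E:wait,S:empty,W:wait | queues: N=0 E=1 S=0 W=1
Cars crossed by step 4: 2

Answer: 2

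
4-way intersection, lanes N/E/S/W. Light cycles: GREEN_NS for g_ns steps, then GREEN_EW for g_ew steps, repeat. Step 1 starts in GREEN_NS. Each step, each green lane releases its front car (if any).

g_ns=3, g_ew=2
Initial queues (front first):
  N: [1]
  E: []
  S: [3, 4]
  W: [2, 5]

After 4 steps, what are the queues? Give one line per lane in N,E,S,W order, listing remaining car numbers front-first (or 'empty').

Step 1 [NS]: N:car1-GO,E:wait,S:car3-GO,W:wait | queues: N=0 E=0 S=1 W=2
Step 2 [NS]: N:empty,E:wait,S:car4-GO,W:wait | queues: N=0 E=0 S=0 W=2
Step 3 [NS]: N:empty,E:wait,S:empty,W:wait | queues: N=0 E=0 S=0 W=2
Step 4 [EW]: N:wait,E:empty,S:wait,W:car2-GO | queues: N=0 E=0 S=0 W=1

N: empty
E: empty
S: empty
W: 5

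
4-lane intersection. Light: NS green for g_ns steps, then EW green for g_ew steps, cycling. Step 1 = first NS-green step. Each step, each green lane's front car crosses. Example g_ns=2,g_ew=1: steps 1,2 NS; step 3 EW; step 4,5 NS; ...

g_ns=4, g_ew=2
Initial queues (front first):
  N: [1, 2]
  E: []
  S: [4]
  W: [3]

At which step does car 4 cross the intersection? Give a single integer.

Step 1 [NS]: N:car1-GO,E:wait,S:car4-GO,W:wait | queues: N=1 E=0 S=0 W=1
Step 2 [NS]: N:car2-GO,E:wait,S:empty,W:wait | queues: N=0 E=0 S=0 W=1
Step 3 [NS]: N:empty,E:wait,S:empty,W:wait | queues: N=0 E=0 S=0 W=1
Step 4 [NS]: N:empty,E:wait,S:empty,W:wait | queues: N=0 E=0 S=0 W=1
Step 5 [EW]: N:wait,E:empty,S:wait,W:car3-GO | queues: N=0 E=0 S=0 W=0
Car 4 crosses at step 1

1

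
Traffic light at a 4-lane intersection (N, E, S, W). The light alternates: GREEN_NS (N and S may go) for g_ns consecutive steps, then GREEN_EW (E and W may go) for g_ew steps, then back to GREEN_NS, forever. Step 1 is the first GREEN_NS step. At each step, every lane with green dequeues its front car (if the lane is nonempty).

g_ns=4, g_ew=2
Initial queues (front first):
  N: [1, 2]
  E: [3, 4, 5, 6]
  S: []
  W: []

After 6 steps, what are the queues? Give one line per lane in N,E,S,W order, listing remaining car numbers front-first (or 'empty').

Step 1 [NS]: N:car1-GO,E:wait,S:empty,W:wait | queues: N=1 E=4 S=0 W=0
Step 2 [NS]: N:car2-GO,E:wait,S:empty,W:wait | queues: N=0 E=4 S=0 W=0
Step 3 [NS]: N:empty,E:wait,S:empty,W:wait | queues: N=0 E=4 S=0 W=0
Step 4 [NS]: N:empty,E:wait,S:empty,W:wait | queues: N=0 E=4 S=0 W=0
Step 5 [EW]: N:wait,E:car3-GO,S:wait,W:empty | queues: N=0 E=3 S=0 W=0
Step 6 [EW]: N:wait,E:car4-GO,S:wait,W:empty | queues: N=0 E=2 S=0 W=0

N: empty
E: 5 6
S: empty
W: empty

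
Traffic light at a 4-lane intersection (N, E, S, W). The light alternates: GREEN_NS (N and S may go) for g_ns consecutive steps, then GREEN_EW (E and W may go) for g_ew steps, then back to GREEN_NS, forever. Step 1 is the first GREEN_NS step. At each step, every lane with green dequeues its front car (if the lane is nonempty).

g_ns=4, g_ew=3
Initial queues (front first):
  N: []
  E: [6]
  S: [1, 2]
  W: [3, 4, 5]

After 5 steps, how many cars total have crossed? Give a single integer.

Step 1 [NS]: N:empty,E:wait,S:car1-GO,W:wait | queues: N=0 E=1 S=1 W=3
Step 2 [NS]: N:empty,E:wait,S:car2-GO,W:wait | queues: N=0 E=1 S=0 W=3
Step 3 [NS]: N:empty,E:wait,S:empty,W:wait | queues: N=0 E=1 S=0 W=3
Step 4 [NS]: N:empty,E:wait,S:empty,W:wait | queues: N=0 E=1 S=0 W=3
Step 5 [EW]: N:wait,E:car6-GO,S:wait,W:car3-GO | queues: N=0 E=0 S=0 W=2
Cars crossed by step 5: 4

Answer: 4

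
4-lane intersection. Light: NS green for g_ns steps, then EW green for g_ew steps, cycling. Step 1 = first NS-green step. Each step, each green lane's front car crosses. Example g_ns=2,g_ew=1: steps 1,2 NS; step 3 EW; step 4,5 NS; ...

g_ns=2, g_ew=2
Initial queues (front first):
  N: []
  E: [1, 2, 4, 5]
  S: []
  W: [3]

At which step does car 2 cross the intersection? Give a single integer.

Step 1 [NS]: N:empty,E:wait,S:empty,W:wait | queues: N=0 E=4 S=0 W=1
Step 2 [NS]: N:empty,E:wait,S:empty,W:wait | queues: N=0 E=4 S=0 W=1
Step 3 [EW]: N:wait,E:car1-GO,S:wait,W:car3-GO | queues: N=0 E=3 S=0 W=0
Step 4 [EW]: N:wait,E:car2-GO,S:wait,W:empty | queues: N=0 E=2 S=0 W=0
Step 5 [NS]: N:empty,E:wait,S:empty,W:wait | queues: N=0 E=2 S=0 W=0
Step 6 [NS]: N:empty,E:wait,S:empty,W:wait | queues: N=0 E=2 S=0 W=0
Step 7 [EW]: N:wait,E:car4-GO,S:wait,W:empty | queues: N=0 E=1 S=0 W=0
Step 8 [EW]: N:wait,E:car5-GO,S:wait,W:empty | queues: N=0 E=0 S=0 W=0
Car 2 crosses at step 4

4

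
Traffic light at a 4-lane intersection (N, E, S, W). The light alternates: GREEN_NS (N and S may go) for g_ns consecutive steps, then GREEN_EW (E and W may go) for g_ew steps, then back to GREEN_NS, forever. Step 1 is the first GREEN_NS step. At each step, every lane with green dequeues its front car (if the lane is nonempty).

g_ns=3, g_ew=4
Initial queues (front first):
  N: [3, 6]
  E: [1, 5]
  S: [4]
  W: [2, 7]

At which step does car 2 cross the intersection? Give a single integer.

Step 1 [NS]: N:car3-GO,E:wait,S:car4-GO,W:wait | queues: N=1 E=2 S=0 W=2
Step 2 [NS]: N:car6-GO,E:wait,S:empty,W:wait | queues: N=0 E=2 S=0 W=2
Step 3 [NS]: N:empty,E:wait,S:empty,W:wait | queues: N=0 E=2 S=0 W=2
Step 4 [EW]: N:wait,E:car1-GO,S:wait,W:car2-GO | queues: N=0 E=1 S=0 W=1
Step 5 [EW]: N:wait,E:car5-GO,S:wait,W:car7-GO | queues: N=0 E=0 S=0 W=0
Car 2 crosses at step 4

4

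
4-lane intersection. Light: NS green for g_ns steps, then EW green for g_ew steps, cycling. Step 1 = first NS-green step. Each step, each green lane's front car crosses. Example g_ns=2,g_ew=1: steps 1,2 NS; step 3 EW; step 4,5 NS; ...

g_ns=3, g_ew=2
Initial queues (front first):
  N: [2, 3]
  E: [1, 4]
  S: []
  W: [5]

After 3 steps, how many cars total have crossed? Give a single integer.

Step 1 [NS]: N:car2-GO,E:wait,S:empty,W:wait | queues: N=1 E=2 S=0 W=1
Step 2 [NS]: N:car3-GO,E:wait,S:empty,W:wait | queues: N=0 E=2 S=0 W=1
Step 3 [NS]: N:empty,E:wait,S:empty,W:wait | queues: N=0 E=2 S=0 W=1
Cars crossed by step 3: 2

Answer: 2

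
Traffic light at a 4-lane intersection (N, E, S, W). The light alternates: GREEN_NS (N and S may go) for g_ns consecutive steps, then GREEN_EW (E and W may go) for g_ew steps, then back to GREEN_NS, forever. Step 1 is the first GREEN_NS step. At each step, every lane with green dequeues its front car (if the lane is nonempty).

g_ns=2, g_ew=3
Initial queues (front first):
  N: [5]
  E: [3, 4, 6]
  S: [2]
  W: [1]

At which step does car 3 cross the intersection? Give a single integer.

Step 1 [NS]: N:car5-GO,E:wait,S:car2-GO,W:wait | queues: N=0 E=3 S=0 W=1
Step 2 [NS]: N:empty,E:wait,S:empty,W:wait | queues: N=0 E=3 S=0 W=1
Step 3 [EW]: N:wait,E:car3-GO,S:wait,W:car1-GO | queues: N=0 E=2 S=0 W=0
Step 4 [EW]: N:wait,E:car4-GO,S:wait,W:empty | queues: N=0 E=1 S=0 W=0
Step 5 [EW]: N:wait,E:car6-GO,S:wait,W:empty | queues: N=0 E=0 S=0 W=0
Car 3 crosses at step 3

3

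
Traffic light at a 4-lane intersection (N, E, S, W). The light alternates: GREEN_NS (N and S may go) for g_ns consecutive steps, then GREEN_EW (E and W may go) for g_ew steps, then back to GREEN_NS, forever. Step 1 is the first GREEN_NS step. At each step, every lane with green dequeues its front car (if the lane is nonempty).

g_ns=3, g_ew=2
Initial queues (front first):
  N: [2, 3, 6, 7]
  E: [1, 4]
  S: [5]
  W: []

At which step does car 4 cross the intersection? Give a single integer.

Step 1 [NS]: N:car2-GO,E:wait,S:car5-GO,W:wait | queues: N=3 E=2 S=0 W=0
Step 2 [NS]: N:car3-GO,E:wait,S:empty,W:wait | queues: N=2 E=2 S=0 W=0
Step 3 [NS]: N:car6-GO,E:wait,S:empty,W:wait | queues: N=1 E=2 S=0 W=0
Step 4 [EW]: N:wait,E:car1-GO,S:wait,W:empty | queues: N=1 E=1 S=0 W=0
Step 5 [EW]: N:wait,E:car4-GO,S:wait,W:empty | queues: N=1 E=0 S=0 W=0
Step 6 [NS]: N:car7-GO,E:wait,S:empty,W:wait | queues: N=0 E=0 S=0 W=0
Car 4 crosses at step 5

5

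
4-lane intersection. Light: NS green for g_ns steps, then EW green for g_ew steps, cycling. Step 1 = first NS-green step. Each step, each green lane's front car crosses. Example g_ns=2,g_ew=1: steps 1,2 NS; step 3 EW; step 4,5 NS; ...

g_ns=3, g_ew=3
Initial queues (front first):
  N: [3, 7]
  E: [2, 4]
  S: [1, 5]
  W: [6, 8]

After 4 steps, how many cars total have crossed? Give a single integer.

Step 1 [NS]: N:car3-GO,E:wait,S:car1-GO,W:wait | queues: N=1 E=2 S=1 W=2
Step 2 [NS]: N:car7-GO,E:wait,S:car5-GO,W:wait | queues: N=0 E=2 S=0 W=2
Step 3 [NS]: N:empty,E:wait,S:empty,W:wait | queues: N=0 E=2 S=0 W=2
Step 4 [EW]: N:wait,E:car2-GO,S:wait,W:car6-GO | queues: N=0 E=1 S=0 W=1
Cars crossed by step 4: 6

Answer: 6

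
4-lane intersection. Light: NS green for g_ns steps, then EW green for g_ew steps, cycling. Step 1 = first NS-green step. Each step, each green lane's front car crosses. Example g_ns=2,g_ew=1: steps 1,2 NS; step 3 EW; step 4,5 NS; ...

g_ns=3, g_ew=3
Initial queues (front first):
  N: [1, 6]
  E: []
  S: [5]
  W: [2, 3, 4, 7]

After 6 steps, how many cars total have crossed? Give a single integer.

Answer: 6

Derivation:
Step 1 [NS]: N:car1-GO,E:wait,S:car5-GO,W:wait | queues: N=1 E=0 S=0 W=4
Step 2 [NS]: N:car6-GO,E:wait,S:empty,W:wait | queues: N=0 E=0 S=0 W=4
Step 3 [NS]: N:empty,E:wait,S:empty,W:wait | queues: N=0 E=0 S=0 W=4
Step 4 [EW]: N:wait,E:empty,S:wait,W:car2-GO | queues: N=0 E=0 S=0 W=3
Step 5 [EW]: N:wait,E:empty,S:wait,W:car3-GO | queues: N=0 E=0 S=0 W=2
Step 6 [EW]: N:wait,E:empty,S:wait,W:car4-GO | queues: N=0 E=0 S=0 W=1
Cars crossed by step 6: 6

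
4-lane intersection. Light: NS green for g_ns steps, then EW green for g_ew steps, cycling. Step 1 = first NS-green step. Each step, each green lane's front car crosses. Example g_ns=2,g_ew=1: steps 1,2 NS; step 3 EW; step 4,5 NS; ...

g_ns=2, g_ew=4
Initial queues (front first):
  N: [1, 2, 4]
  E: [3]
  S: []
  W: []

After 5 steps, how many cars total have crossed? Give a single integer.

Step 1 [NS]: N:car1-GO,E:wait,S:empty,W:wait | queues: N=2 E=1 S=0 W=0
Step 2 [NS]: N:car2-GO,E:wait,S:empty,W:wait | queues: N=1 E=1 S=0 W=0
Step 3 [EW]: N:wait,E:car3-GO,S:wait,W:empty | queues: N=1 E=0 S=0 W=0
Step 4 [EW]: N:wait,E:empty,S:wait,W:empty | queues: N=1 E=0 S=0 W=0
Step 5 [EW]: N:wait,E:empty,S:wait,W:empty | queues: N=1 E=0 S=0 W=0
Cars crossed by step 5: 3

Answer: 3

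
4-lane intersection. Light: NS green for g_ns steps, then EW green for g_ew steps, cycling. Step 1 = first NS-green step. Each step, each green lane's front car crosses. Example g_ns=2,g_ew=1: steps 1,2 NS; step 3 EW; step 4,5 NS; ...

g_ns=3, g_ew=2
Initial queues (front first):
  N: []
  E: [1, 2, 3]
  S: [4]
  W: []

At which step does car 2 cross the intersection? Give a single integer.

Step 1 [NS]: N:empty,E:wait,S:car4-GO,W:wait | queues: N=0 E=3 S=0 W=0
Step 2 [NS]: N:empty,E:wait,S:empty,W:wait | queues: N=0 E=3 S=0 W=0
Step 3 [NS]: N:empty,E:wait,S:empty,W:wait | queues: N=0 E=3 S=0 W=0
Step 4 [EW]: N:wait,E:car1-GO,S:wait,W:empty | queues: N=0 E=2 S=0 W=0
Step 5 [EW]: N:wait,E:car2-GO,S:wait,W:empty | queues: N=0 E=1 S=0 W=0
Step 6 [NS]: N:empty,E:wait,S:empty,W:wait | queues: N=0 E=1 S=0 W=0
Step 7 [NS]: N:empty,E:wait,S:empty,W:wait | queues: N=0 E=1 S=0 W=0
Step 8 [NS]: N:empty,E:wait,S:empty,W:wait | queues: N=0 E=1 S=0 W=0
Step 9 [EW]: N:wait,E:car3-GO,S:wait,W:empty | queues: N=0 E=0 S=0 W=0
Car 2 crosses at step 5

5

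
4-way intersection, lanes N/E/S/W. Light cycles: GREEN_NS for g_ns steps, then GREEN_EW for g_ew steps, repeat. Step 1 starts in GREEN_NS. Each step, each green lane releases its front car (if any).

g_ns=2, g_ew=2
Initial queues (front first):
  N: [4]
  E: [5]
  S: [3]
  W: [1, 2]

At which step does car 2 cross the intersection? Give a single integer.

Step 1 [NS]: N:car4-GO,E:wait,S:car3-GO,W:wait | queues: N=0 E=1 S=0 W=2
Step 2 [NS]: N:empty,E:wait,S:empty,W:wait | queues: N=0 E=1 S=0 W=2
Step 3 [EW]: N:wait,E:car5-GO,S:wait,W:car1-GO | queues: N=0 E=0 S=0 W=1
Step 4 [EW]: N:wait,E:empty,S:wait,W:car2-GO | queues: N=0 E=0 S=0 W=0
Car 2 crosses at step 4

4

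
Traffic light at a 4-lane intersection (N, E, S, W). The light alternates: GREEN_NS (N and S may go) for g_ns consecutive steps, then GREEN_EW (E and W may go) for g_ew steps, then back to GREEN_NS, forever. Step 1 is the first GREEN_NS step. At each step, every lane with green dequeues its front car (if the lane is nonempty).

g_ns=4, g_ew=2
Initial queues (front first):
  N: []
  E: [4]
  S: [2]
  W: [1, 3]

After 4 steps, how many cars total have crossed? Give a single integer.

Step 1 [NS]: N:empty,E:wait,S:car2-GO,W:wait | queues: N=0 E=1 S=0 W=2
Step 2 [NS]: N:empty,E:wait,S:empty,W:wait | queues: N=0 E=1 S=0 W=2
Step 3 [NS]: N:empty,E:wait,S:empty,W:wait | queues: N=0 E=1 S=0 W=2
Step 4 [NS]: N:empty,E:wait,S:empty,W:wait | queues: N=0 E=1 S=0 W=2
Cars crossed by step 4: 1

Answer: 1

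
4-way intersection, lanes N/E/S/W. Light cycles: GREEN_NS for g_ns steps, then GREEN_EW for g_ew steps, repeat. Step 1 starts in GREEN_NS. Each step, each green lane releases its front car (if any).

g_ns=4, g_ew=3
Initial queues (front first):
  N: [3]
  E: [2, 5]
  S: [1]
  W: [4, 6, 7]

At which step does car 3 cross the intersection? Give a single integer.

Step 1 [NS]: N:car3-GO,E:wait,S:car1-GO,W:wait | queues: N=0 E=2 S=0 W=3
Step 2 [NS]: N:empty,E:wait,S:empty,W:wait | queues: N=0 E=2 S=0 W=3
Step 3 [NS]: N:empty,E:wait,S:empty,W:wait | queues: N=0 E=2 S=0 W=3
Step 4 [NS]: N:empty,E:wait,S:empty,W:wait | queues: N=0 E=2 S=0 W=3
Step 5 [EW]: N:wait,E:car2-GO,S:wait,W:car4-GO | queues: N=0 E=1 S=0 W=2
Step 6 [EW]: N:wait,E:car5-GO,S:wait,W:car6-GO | queues: N=0 E=0 S=0 W=1
Step 7 [EW]: N:wait,E:empty,S:wait,W:car7-GO | queues: N=0 E=0 S=0 W=0
Car 3 crosses at step 1

1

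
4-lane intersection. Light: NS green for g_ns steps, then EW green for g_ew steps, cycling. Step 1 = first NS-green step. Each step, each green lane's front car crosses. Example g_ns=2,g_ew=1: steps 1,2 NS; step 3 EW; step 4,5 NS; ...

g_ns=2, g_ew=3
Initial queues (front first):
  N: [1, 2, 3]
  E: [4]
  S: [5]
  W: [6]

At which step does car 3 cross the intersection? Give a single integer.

Step 1 [NS]: N:car1-GO,E:wait,S:car5-GO,W:wait | queues: N=2 E=1 S=0 W=1
Step 2 [NS]: N:car2-GO,E:wait,S:empty,W:wait | queues: N=1 E=1 S=0 W=1
Step 3 [EW]: N:wait,E:car4-GO,S:wait,W:car6-GO | queues: N=1 E=0 S=0 W=0
Step 4 [EW]: N:wait,E:empty,S:wait,W:empty | queues: N=1 E=0 S=0 W=0
Step 5 [EW]: N:wait,E:empty,S:wait,W:empty | queues: N=1 E=0 S=0 W=0
Step 6 [NS]: N:car3-GO,E:wait,S:empty,W:wait | queues: N=0 E=0 S=0 W=0
Car 3 crosses at step 6

6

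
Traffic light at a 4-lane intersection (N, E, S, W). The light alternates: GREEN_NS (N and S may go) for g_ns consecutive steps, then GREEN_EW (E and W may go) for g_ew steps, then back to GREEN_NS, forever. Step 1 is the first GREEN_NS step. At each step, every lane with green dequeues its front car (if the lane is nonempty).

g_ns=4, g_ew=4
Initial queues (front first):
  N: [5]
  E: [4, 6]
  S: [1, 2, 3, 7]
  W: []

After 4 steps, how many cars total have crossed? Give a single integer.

Answer: 5

Derivation:
Step 1 [NS]: N:car5-GO,E:wait,S:car1-GO,W:wait | queues: N=0 E=2 S=3 W=0
Step 2 [NS]: N:empty,E:wait,S:car2-GO,W:wait | queues: N=0 E=2 S=2 W=0
Step 3 [NS]: N:empty,E:wait,S:car3-GO,W:wait | queues: N=0 E=2 S=1 W=0
Step 4 [NS]: N:empty,E:wait,S:car7-GO,W:wait | queues: N=0 E=2 S=0 W=0
Cars crossed by step 4: 5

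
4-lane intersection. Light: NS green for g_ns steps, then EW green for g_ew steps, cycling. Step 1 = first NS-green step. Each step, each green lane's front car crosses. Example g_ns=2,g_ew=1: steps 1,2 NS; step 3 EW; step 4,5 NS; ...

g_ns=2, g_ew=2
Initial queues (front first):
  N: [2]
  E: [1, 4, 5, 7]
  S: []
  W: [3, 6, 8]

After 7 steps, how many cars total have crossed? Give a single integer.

Step 1 [NS]: N:car2-GO,E:wait,S:empty,W:wait | queues: N=0 E=4 S=0 W=3
Step 2 [NS]: N:empty,E:wait,S:empty,W:wait | queues: N=0 E=4 S=0 W=3
Step 3 [EW]: N:wait,E:car1-GO,S:wait,W:car3-GO | queues: N=0 E=3 S=0 W=2
Step 4 [EW]: N:wait,E:car4-GO,S:wait,W:car6-GO | queues: N=0 E=2 S=0 W=1
Step 5 [NS]: N:empty,E:wait,S:empty,W:wait | queues: N=0 E=2 S=0 W=1
Step 6 [NS]: N:empty,E:wait,S:empty,W:wait | queues: N=0 E=2 S=0 W=1
Step 7 [EW]: N:wait,E:car5-GO,S:wait,W:car8-GO | queues: N=0 E=1 S=0 W=0
Cars crossed by step 7: 7

Answer: 7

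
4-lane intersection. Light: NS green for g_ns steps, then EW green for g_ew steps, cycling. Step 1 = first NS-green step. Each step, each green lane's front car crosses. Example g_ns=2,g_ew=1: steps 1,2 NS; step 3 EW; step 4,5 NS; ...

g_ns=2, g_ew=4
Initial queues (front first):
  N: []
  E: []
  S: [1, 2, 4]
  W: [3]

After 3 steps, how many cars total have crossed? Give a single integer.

Answer: 3

Derivation:
Step 1 [NS]: N:empty,E:wait,S:car1-GO,W:wait | queues: N=0 E=0 S=2 W=1
Step 2 [NS]: N:empty,E:wait,S:car2-GO,W:wait | queues: N=0 E=0 S=1 W=1
Step 3 [EW]: N:wait,E:empty,S:wait,W:car3-GO | queues: N=0 E=0 S=1 W=0
Cars crossed by step 3: 3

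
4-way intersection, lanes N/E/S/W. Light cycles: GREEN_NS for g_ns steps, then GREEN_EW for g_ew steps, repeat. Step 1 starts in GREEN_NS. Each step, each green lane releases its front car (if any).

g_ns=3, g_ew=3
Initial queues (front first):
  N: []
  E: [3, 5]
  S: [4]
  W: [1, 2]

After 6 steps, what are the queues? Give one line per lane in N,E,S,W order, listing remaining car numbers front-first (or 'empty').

Step 1 [NS]: N:empty,E:wait,S:car4-GO,W:wait | queues: N=0 E=2 S=0 W=2
Step 2 [NS]: N:empty,E:wait,S:empty,W:wait | queues: N=0 E=2 S=0 W=2
Step 3 [NS]: N:empty,E:wait,S:empty,W:wait | queues: N=0 E=2 S=0 W=2
Step 4 [EW]: N:wait,E:car3-GO,S:wait,W:car1-GO | queues: N=0 E=1 S=0 W=1
Step 5 [EW]: N:wait,E:car5-GO,S:wait,W:car2-GO | queues: N=0 E=0 S=0 W=0

N: empty
E: empty
S: empty
W: empty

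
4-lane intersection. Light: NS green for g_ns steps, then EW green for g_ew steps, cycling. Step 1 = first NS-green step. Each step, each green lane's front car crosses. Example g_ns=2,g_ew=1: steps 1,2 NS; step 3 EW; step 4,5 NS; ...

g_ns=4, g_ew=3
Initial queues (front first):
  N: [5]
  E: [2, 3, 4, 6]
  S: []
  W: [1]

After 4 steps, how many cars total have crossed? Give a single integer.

Step 1 [NS]: N:car5-GO,E:wait,S:empty,W:wait | queues: N=0 E=4 S=0 W=1
Step 2 [NS]: N:empty,E:wait,S:empty,W:wait | queues: N=0 E=4 S=0 W=1
Step 3 [NS]: N:empty,E:wait,S:empty,W:wait | queues: N=0 E=4 S=0 W=1
Step 4 [NS]: N:empty,E:wait,S:empty,W:wait | queues: N=0 E=4 S=0 W=1
Cars crossed by step 4: 1

Answer: 1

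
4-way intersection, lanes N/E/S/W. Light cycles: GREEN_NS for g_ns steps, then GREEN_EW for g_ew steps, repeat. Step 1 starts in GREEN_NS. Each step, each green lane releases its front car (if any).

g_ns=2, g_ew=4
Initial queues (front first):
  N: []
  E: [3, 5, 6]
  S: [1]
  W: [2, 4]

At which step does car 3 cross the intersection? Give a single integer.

Step 1 [NS]: N:empty,E:wait,S:car1-GO,W:wait | queues: N=0 E=3 S=0 W=2
Step 2 [NS]: N:empty,E:wait,S:empty,W:wait | queues: N=0 E=3 S=0 W=2
Step 3 [EW]: N:wait,E:car3-GO,S:wait,W:car2-GO | queues: N=0 E=2 S=0 W=1
Step 4 [EW]: N:wait,E:car5-GO,S:wait,W:car4-GO | queues: N=0 E=1 S=0 W=0
Step 5 [EW]: N:wait,E:car6-GO,S:wait,W:empty | queues: N=0 E=0 S=0 W=0
Car 3 crosses at step 3

3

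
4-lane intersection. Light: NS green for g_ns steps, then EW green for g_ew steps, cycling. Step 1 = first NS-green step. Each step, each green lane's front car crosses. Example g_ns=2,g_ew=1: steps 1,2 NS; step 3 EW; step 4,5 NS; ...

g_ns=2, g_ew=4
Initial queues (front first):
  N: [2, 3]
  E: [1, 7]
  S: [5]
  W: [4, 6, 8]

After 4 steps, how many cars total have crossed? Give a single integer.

Answer: 7

Derivation:
Step 1 [NS]: N:car2-GO,E:wait,S:car5-GO,W:wait | queues: N=1 E=2 S=0 W=3
Step 2 [NS]: N:car3-GO,E:wait,S:empty,W:wait | queues: N=0 E=2 S=0 W=3
Step 3 [EW]: N:wait,E:car1-GO,S:wait,W:car4-GO | queues: N=0 E=1 S=0 W=2
Step 4 [EW]: N:wait,E:car7-GO,S:wait,W:car6-GO | queues: N=0 E=0 S=0 W=1
Cars crossed by step 4: 7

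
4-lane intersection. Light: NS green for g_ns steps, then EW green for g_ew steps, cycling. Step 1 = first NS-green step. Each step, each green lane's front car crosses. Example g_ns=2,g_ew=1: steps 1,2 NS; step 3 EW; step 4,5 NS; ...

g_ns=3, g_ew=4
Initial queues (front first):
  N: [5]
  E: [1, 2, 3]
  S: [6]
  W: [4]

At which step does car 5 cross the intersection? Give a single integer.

Step 1 [NS]: N:car5-GO,E:wait,S:car6-GO,W:wait | queues: N=0 E=3 S=0 W=1
Step 2 [NS]: N:empty,E:wait,S:empty,W:wait | queues: N=0 E=3 S=0 W=1
Step 3 [NS]: N:empty,E:wait,S:empty,W:wait | queues: N=0 E=3 S=0 W=1
Step 4 [EW]: N:wait,E:car1-GO,S:wait,W:car4-GO | queues: N=0 E=2 S=0 W=0
Step 5 [EW]: N:wait,E:car2-GO,S:wait,W:empty | queues: N=0 E=1 S=0 W=0
Step 6 [EW]: N:wait,E:car3-GO,S:wait,W:empty | queues: N=0 E=0 S=0 W=0
Car 5 crosses at step 1

1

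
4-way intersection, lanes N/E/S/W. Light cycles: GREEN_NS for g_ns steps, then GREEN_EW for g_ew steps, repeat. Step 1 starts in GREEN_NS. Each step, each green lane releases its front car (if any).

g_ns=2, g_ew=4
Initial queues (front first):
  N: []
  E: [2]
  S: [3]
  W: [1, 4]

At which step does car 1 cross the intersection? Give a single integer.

Step 1 [NS]: N:empty,E:wait,S:car3-GO,W:wait | queues: N=0 E=1 S=0 W=2
Step 2 [NS]: N:empty,E:wait,S:empty,W:wait | queues: N=0 E=1 S=0 W=2
Step 3 [EW]: N:wait,E:car2-GO,S:wait,W:car1-GO | queues: N=0 E=0 S=0 W=1
Step 4 [EW]: N:wait,E:empty,S:wait,W:car4-GO | queues: N=0 E=0 S=0 W=0
Car 1 crosses at step 3

3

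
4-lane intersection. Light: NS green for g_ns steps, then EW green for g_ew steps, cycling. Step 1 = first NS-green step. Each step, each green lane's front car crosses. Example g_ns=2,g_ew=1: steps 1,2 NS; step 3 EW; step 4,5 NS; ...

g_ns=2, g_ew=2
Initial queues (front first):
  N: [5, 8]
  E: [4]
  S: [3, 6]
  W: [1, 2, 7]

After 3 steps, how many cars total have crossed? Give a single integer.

Step 1 [NS]: N:car5-GO,E:wait,S:car3-GO,W:wait | queues: N=1 E=1 S=1 W=3
Step 2 [NS]: N:car8-GO,E:wait,S:car6-GO,W:wait | queues: N=0 E=1 S=0 W=3
Step 3 [EW]: N:wait,E:car4-GO,S:wait,W:car1-GO | queues: N=0 E=0 S=0 W=2
Cars crossed by step 3: 6

Answer: 6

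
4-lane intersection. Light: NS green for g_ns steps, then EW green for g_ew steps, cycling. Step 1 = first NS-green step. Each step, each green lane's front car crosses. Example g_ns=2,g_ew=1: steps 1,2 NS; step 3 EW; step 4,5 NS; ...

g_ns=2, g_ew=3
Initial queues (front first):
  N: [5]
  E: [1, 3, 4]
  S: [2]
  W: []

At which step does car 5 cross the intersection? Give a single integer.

Step 1 [NS]: N:car5-GO,E:wait,S:car2-GO,W:wait | queues: N=0 E=3 S=0 W=0
Step 2 [NS]: N:empty,E:wait,S:empty,W:wait | queues: N=0 E=3 S=0 W=0
Step 3 [EW]: N:wait,E:car1-GO,S:wait,W:empty | queues: N=0 E=2 S=0 W=0
Step 4 [EW]: N:wait,E:car3-GO,S:wait,W:empty | queues: N=0 E=1 S=0 W=0
Step 5 [EW]: N:wait,E:car4-GO,S:wait,W:empty | queues: N=0 E=0 S=0 W=0
Car 5 crosses at step 1

1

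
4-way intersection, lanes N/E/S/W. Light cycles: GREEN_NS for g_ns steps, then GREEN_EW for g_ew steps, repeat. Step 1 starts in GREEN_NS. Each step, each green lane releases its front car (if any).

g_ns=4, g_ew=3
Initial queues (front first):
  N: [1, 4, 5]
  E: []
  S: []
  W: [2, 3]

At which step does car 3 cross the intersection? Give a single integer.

Step 1 [NS]: N:car1-GO,E:wait,S:empty,W:wait | queues: N=2 E=0 S=0 W=2
Step 2 [NS]: N:car4-GO,E:wait,S:empty,W:wait | queues: N=1 E=0 S=0 W=2
Step 3 [NS]: N:car5-GO,E:wait,S:empty,W:wait | queues: N=0 E=0 S=0 W=2
Step 4 [NS]: N:empty,E:wait,S:empty,W:wait | queues: N=0 E=0 S=0 W=2
Step 5 [EW]: N:wait,E:empty,S:wait,W:car2-GO | queues: N=0 E=0 S=0 W=1
Step 6 [EW]: N:wait,E:empty,S:wait,W:car3-GO | queues: N=0 E=0 S=0 W=0
Car 3 crosses at step 6

6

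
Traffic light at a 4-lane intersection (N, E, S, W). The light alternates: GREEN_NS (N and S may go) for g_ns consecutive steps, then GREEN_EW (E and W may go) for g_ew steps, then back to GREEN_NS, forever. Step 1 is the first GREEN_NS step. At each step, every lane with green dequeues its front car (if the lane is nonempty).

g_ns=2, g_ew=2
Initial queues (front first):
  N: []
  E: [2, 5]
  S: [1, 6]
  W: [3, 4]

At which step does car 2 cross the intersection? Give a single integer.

Step 1 [NS]: N:empty,E:wait,S:car1-GO,W:wait | queues: N=0 E=2 S=1 W=2
Step 2 [NS]: N:empty,E:wait,S:car6-GO,W:wait | queues: N=0 E=2 S=0 W=2
Step 3 [EW]: N:wait,E:car2-GO,S:wait,W:car3-GO | queues: N=0 E=1 S=0 W=1
Step 4 [EW]: N:wait,E:car5-GO,S:wait,W:car4-GO | queues: N=0 E=0 S=0 W=0
Car 2 crosses at step 3

3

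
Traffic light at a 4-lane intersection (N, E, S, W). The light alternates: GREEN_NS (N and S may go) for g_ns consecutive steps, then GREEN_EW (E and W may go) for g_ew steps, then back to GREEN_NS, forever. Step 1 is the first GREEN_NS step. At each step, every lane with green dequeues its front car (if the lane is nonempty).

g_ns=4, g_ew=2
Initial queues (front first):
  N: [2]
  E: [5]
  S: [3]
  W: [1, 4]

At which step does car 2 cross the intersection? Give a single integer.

Step 1 [NS]: N:car2-GO,E:wait,S:car3-GO,W:wait | queues: N=0 E=1 S=0 W=2
Step 2 [NS]: N:empty,E:wait,S:empty,W:wait | queues: N=0 E=1 S=0 W=2
Step 3 [NS]: N:empty,E:wait,S:empty,W:wait | queues: N=0 E=1 S=0 W=2
Step 4 [NS]: N:empty,E:wait,S:empty,W:wait | queues: N=0 E=1 S=0 W=2
Step 5 [EW]: N:wait,E:car5-GO,S:wait,W:car1-GO | queues: N=0 E=0 S=0 W=1
Step 6 [EW]: N:wait,E:empty,S:wait,W:car4-GO | queues: N=0 E=0 S=0 W=0
Car 2 crosses at step 1

1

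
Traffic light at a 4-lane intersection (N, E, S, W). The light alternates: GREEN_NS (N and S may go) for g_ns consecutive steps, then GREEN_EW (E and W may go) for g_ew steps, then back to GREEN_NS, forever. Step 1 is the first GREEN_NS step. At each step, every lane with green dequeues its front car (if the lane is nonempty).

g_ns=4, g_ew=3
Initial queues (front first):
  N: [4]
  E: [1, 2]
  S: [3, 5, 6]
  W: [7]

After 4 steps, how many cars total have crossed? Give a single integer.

Step 1 [NS]: N:car4-GO,E:wait,S:car3-GO,W:wait | queues: N=0 E=2 S=2 W=1
Step 2 [NS]: N:empty,E:wait,S:car5-GO,W:wait | queues: N=0 E=2 S=1 W=1
Step 3 [NS]: N:empty,E:wait,S:car6-GO,W:wait | queues: N=0 E=2 S=0 W=1
Step 4 [NS]: N:empty,E:wait,S:empty,W:wait | queues: N=0 E=2 S=0 W=1
Cars crossed by step 4: 4

Answer: 4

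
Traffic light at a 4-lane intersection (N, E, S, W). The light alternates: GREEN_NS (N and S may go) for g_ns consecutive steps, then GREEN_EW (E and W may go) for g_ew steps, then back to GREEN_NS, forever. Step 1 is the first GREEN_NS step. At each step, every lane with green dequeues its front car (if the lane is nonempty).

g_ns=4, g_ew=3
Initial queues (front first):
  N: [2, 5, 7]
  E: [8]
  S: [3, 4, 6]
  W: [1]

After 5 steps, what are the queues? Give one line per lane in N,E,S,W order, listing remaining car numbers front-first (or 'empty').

Step 1 [NS]: N:car2-GO,E:wait,S:car3-GO,W:wait | queues: N=2 E=1 S=2 W=1
Step 2 [NS]: N:car5-GO,E:wait,S:car4-GO,W:wait | queues: N=1 E=1 S=1 W=1
Step 3 [NS]: N:car7-GO,E:wait,S:car6-GO,W:wait | queues: N=0 E=1 S=0 W=1
Step 4 [NS]: N:empty,E:wait,S:empty,W:wait | queues: N=0 E=1 S=0 W=1
Step 5 [EW]: N:wait,E:car8-GO,S:wait,W:car1-GO | queues: N=0 E=0 S=0 W=0

N: empty
E: empty
S: empty
W: empty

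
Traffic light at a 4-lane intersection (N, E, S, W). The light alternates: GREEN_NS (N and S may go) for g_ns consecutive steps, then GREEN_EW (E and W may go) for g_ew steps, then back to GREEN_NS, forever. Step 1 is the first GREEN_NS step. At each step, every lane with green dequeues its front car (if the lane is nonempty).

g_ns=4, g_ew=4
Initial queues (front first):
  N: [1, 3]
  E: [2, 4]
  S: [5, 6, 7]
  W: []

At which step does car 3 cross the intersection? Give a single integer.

Step 1 [NS]: N:car1-GO,E:wait,S:car5-GO,W:wait | queues: N=1 E=2 S=2 W=0
Step 2 [NS]: N:car3-GO,E:wait,S:car6-GO,W:wait | queues: N=0 E=2 S=1 W=0
Step 3 [NS]: N:empty,E:wait,S:car7-GO,W:wait | queues: N=0 E=2 S=0 W=0
Step 4 [NS]: N:empty,E:wait,S:empty,W:wait | queues: N=0 E=2 S=0 W=0
Step 5 [EW]: N:wait,E:car2-GO,S:wait,W:empty | queues: N=0 E=1 S=0 W=0
Step 6 [EW]: N:wait,E:car4-GO,S:wait,W:empty | queues: N=0 E=0 S=0 W=0
Car 3 crosses at step 2

2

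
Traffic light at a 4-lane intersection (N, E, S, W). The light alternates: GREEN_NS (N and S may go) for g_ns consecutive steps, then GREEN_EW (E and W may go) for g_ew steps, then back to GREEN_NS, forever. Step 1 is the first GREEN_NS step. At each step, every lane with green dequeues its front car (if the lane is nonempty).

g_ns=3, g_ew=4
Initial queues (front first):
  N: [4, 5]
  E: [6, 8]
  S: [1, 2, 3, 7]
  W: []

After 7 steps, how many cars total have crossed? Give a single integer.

Answer: 7

Derivation:
Step 1 [NS]: N:car4-GO,E:wait,S:car1-GO,W:wait | queues: N=1 E=2 S=3 W=0
Step 2 [NS]: N:car5-GO,E:wait,S:car2-GO,W:wait | queues: N=0 E=2 S=2 W=0
Step 3 [NS]: N:empty,E:wait,S:car3-GO,W:wait | queues: N=0 E=2 S=1 W=0
Step 4 [EW]: N:wait,E:car6-GO,S:wait,W:empty | queues: N=0 E=1 S=1 W=0
Step 5 [EW]: N:wait,E:car8-GO,S:wait,W:empty | queues: N=0 E=0 S=1 W=0
Step 6 [EW]: N:wait,E:empty,S:wait,W:empty | queues: N=0 E=0 S=1 W=0
Step 7 [EW]: N:wait,E:empty,S:wait,W:empty | queues: N=0 E=0 S=1 W=0
Cars crossed by step 7: 7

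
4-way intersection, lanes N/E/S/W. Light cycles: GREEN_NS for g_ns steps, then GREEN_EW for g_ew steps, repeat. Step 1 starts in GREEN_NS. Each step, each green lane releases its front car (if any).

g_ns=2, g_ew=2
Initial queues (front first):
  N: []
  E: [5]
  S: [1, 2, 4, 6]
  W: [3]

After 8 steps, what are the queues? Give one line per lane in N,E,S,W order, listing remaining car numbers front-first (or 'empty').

Step 1 [NS]: N:empty,E:wait,S:car1-GO,W:wait | queues: N=0 E=1 S=3 W=1
Step 2 [NS]: N:empty,E:wait,S:car2-GO,W:wait | queues: N=0 E=1 S=2 W=1
Step 3 [EW]: N:wait,E:car5-GO,S:wait,W:car3-GO | queues: N=0 E=0 S=2 W=0
Step 4 [EW]: N:wait,E:empty,S:wait,W:empty | queues: N=0 E=0 S=2 W=0
Step 5 [NS]: N:empty,E:wait,S:car4-GO,W:wait | queues: N=0 E=0 S=1 W=0
Step 6 [NS]: N:empty,E:wait,S:car6-GO,W:wait | queues: N=0 E=0 S=0 W=0

N: empty
E: empty
S: empty
W: empty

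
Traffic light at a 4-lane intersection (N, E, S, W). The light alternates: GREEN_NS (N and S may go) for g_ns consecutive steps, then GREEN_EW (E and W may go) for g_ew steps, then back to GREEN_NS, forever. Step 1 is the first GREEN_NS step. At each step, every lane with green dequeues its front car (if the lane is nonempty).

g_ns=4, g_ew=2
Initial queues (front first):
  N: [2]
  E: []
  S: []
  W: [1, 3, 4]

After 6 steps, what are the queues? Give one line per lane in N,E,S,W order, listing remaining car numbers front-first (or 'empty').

Step 1 [NS]: N:car2-GO,E:wait,S:empty,W:wait | queues: N=0 E=0 S=0 W=3
Step 2 [NS]: N:empty,E:wait,S:empty,W:wait | queues: N=0 E=0 S=0 W=3
Step 3 [NS]: N:empty,E:wait,S:empty,W:wait | queues: N=0 E=0 S=0 W=3
Step 4 [NS]: N:empty,E:wait,S:empty,W:wait | queues: N=0 E=0 S=0 W=3
Step 5 [EW]: N:wait,E:empty,S:wait,W:car1-GO | queues: N=0 E=0 S=0 W=2
Step 6 [EW]: N:wait,E:empty,S:wait,W:car3-GO | queues: N=0 E=0 S=0 W=1

N: empty
E: empty
S: empty
W: 4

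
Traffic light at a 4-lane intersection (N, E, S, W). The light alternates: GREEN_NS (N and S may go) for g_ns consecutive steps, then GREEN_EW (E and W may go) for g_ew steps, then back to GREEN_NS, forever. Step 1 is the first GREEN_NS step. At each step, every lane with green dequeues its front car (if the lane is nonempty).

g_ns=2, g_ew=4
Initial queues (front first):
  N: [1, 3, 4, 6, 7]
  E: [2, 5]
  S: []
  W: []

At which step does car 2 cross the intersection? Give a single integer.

Step 1 [NS]: N:car1-GO,E:wait,S:empty,W:wait | queues: N=4 E=2 S=0 W=0
Step 2 [NS]: N:car3-GO,E:wait,S:empty,W:wait | queues: N=3 E=2 S=0 W=0
Step 3 [EW]: N:wait,E:car2-GO,S:wait,W:empty | queues: N=3 E=1 S=0 W=0
Step 4 [EW]: N:wait,E:car5-GO,S:wait,W:empty | queues: N=3 E=0 S=0 W=0
Step 5 [EW]: N:wait,E:empty,S:wait,W:empty | queues: N=3 E=0 S=0 W=0
Step 6 [EW]: N:wait,E:empty,S:wait,W:empty | queues: N=3 E=0 S=0 W=0
Step 7 [NS]: N:car4-GO,E:wait,S:empty,W:wait | queues: N=2 E=0 S=0 W=0
Step 8 [NS]: N:car6-GO,E:wait,S:empty,W:wait | queues: N=1 E=0 S=0 W=0
Step 9 [EW]: N:wait,E:empty,S:wait,W:empty | queues: N=1 E=0 S=0 W=0
Step 10 [EW]: N:wait,E:empty,S:wait,W:empty | queues: N=1 E=0 S=0 W=0
Step 11 [EW]: N:wait,E:empty,S:wait,W:empty | queues: N=1 E=0 S=0 W=0
Step 12 [EW]: N:wait,E:empty,S:wait,W:empty | queues: N=1 E=0 S=0 W=0
Step 13 [NS]: N:car7-GO,E:wait,S:empty,W:wait | queues: N=0 E=0 S=0 W=0
Car 2 crosses at step 3

3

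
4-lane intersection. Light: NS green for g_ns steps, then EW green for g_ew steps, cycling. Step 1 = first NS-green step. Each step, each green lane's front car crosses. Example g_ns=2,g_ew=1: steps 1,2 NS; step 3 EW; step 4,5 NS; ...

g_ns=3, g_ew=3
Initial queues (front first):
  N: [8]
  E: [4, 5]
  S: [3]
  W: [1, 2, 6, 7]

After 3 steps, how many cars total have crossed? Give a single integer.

Step 1 [NS]: N:car8-GO,E:wait,S:car3-GO,W:wait | queues: N=0 E=2 S=0 W=4
Step 2 [NS]: N:empty,E:wait,S:empty,W:wait | queues: N=0 E=2 S=0 W=4
Step 3 [NS]: N:empty,E:wait,S:empty,W:wait | queues: N=0 E=2 S=0 W=4
Cars crossed by step 3: 2

Answer: 2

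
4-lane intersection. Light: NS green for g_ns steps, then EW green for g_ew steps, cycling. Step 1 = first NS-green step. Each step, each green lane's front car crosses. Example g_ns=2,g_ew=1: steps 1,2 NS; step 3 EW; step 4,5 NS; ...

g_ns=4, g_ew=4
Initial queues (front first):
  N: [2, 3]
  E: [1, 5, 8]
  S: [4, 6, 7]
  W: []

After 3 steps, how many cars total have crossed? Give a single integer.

Answer: 5

Derivation:
Step 1 [NS]: N:car2-GO,E:wait,S:car4-GO,W:wait | queues: N=1 E=3 S=2 W=0
Step 2 [NS]: N:car3-GO,E:wait,S:car6-GO,W:wait | queues: N=0 E=3 S=1 W=0
Step 3 [NS]: N:empty,E:wait,S:car7-GO,W:wait | queues: N=0 E=3 S=0 W=0
Cars crossed by step 3: 5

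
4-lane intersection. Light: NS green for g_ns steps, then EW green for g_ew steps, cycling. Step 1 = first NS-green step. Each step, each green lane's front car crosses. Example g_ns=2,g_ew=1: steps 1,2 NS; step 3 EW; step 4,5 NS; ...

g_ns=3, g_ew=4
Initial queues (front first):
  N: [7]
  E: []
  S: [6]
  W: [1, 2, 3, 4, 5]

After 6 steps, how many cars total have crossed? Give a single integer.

Answer: 5

Derivation:
Step 1 [NS]: N:car7-GO,E:wait,S:car6-GO,W:wait | queues: N=0 E=0 S=0 W=5
Step 2 [NS]: N:empty,E:wait,S:empty,W:wait | queues: N=0 E=0 S=0 W=5
Step 3 [NS]: N:empty,E:wait,S:empty,W:wait | queues: N=0 E=0 S=0 W=5
Step 4 [EW]: N:wait,E:empty,S:wait,W:car1-GO | queues: N=0 E=0 S=0 W=4
Step 5 [EW]: N:wait,E:empty,S:wait,W:car2-GO | queues: N=0 E=0 S=0 W=3
Step 6 [EW]: N:wait,E:empty,S:wait,W:car3-GO | queues: N=0 E=0 S=0 W=2
Cars crossed by step 6: 5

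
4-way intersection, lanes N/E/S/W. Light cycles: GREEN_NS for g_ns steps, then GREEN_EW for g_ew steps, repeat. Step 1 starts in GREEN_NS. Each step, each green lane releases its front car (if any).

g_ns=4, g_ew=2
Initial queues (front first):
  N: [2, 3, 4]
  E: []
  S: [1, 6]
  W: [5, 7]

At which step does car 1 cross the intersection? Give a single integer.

Step 1 [NS]: N:car2-GO,E:wait,S:car1-GO,W:wait | queues: N=2 E=0 S=1 W=2
Step 2 [NS]: N:car3-GO,E:wait,S:car6-GO,W:wait | queues: N=1 E=0 S=0 W=2
Step 3 [NS]: N:car4-GO,E:wait,S:empty,W:wait | queues: N=0 E=0 S=0 W=2
Step 4 [NS]: N:empty,E:wait,S:empty,W:wait | queues: N=0 E=0 S=0 W=2
Step 5 [EW]: N:wait,E:empty,S:wait,W:car5-GO | queues: N=0 E=0 S=0 W=1
Step 6 [EW]: N:wait,E:empty,S:wait,W:car7-GO | queues: N=0 E=0 S=0 W=0
Car 1 crosses at step 1

1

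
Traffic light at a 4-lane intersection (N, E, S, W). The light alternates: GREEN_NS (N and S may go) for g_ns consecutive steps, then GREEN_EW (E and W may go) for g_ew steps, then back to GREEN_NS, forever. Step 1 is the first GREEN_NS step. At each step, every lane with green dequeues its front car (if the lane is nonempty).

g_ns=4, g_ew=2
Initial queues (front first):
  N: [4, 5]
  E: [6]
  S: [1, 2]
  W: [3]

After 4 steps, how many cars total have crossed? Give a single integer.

Answer: 4

Derivation:
Step 1 [NS]: N:car4-GO,E:wait,S:car1-GO,W:wait | queues: N=1 E=1 S=1 W=1
Step 2 [NS]: N:car5-GO,E:wait,S:car2-GO,W:wait | queues: N=0 E=1 S=0 W=1
Step 3 [NS]: N:empty,E:wait,S:empty,W:wait | queues: N=0 E=1 S=0 W=1
Step 4 [NS]: N:empty,E:wait,S:empty,W:wait | queues: N=0 E=1 S=0 W=1
Cars crossed by step 4: 4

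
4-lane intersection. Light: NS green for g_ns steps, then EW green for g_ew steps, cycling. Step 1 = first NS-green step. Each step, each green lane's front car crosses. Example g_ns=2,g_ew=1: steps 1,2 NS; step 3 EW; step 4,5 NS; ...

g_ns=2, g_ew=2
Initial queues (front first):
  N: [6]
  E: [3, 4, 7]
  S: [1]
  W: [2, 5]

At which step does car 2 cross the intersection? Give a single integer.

Step 1 [NS]: N:car6-GO,E:wait,S:car1-GO,W:wait | queues: N=0 E=3 S=0 W=2
Step 2 [NS]: N:empty,E:wait,S:empty,W:wait | queues: N=0 E=3 S=0 W=2
Step 3 [EW]: N:wait,E:car3-GO,S:wait,W:car2-GO | queues: N=0 E=2 S=0 W=1
Step 4 [EW]: N:wait,E:car4-GO,S:wait,W:car5-GO | queues: N=0 E=1 S=0 W=0
Step 5 [NS]: N:empty,E:wait,S:empty,W:wait | queues: N=0 E=1 S=0 W=0
Step 6 [NS]: N:empty,E:wait,S:empty,W:wait | queues: N=0 E=1 S=0 W=0
Step 7 [EW]: N:wait,E:car7-GO,S:wait,W:empty | queues: N=0 E=0 S=0 W=0
Car 2 crosses at step 3

3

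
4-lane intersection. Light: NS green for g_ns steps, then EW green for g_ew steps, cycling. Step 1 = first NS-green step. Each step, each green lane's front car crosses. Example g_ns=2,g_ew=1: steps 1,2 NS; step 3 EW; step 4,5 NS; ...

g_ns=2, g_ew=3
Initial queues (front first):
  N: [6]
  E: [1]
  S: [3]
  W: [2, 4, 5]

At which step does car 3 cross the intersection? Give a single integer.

Step 1 [NS]: N:car6-GO,E:wait,S:car3-GO,W:wait | queues: N=0 E=1 S=0 W=3
Step 2 [NS]: N:empty,E:wait,S:empty,W:wait | queues: N=0 E=1 S=0 W=3
Step 3 [EW]: N:wait,E:car1-GO,S:wait,W:car2-GO | queues: N=0 E=0 S=0 W=2
Step 4 [EW]: N:wait,E:empty,S:wait,W:car4-GO | queues: N=0 E=0 S=0 W=1
Step 5 [EW]: N:wait,E:empty,S:wait,W:car5-GO | queues: N=0 E=0 S=0 W=0
Car 3 crosses at step 1

1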